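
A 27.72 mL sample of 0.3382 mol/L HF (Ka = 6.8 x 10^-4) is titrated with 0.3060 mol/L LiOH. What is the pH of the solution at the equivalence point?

8.19

n(HF) = 0.3382 x 0.02772 = 0.009375 mol; V(LiOH) at equivalence = 0.009375/0.3060 = 0.03064 L.
At equivalence all the acid is converted to F-; total volume = 0.02772 + 0.03064 = 0.05836 L, so [F-] = 0.009375/0.05836 = 0.1606 M.
Kb = Kw/Ka = 1.0e-14 / 6.8 x 10^-4 = 1.47e-11.
[OH^-] = sqrt(Kb x [F-]) = sqrt(1.47e-11 x 0.1606) = 1.54e-6 M.
pOH = 5.81, so pH = 14.00 - 5.81 = 8.19.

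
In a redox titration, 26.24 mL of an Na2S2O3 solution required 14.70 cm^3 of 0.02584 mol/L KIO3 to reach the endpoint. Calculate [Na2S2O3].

n(KIO3) = 0.02584 x 0.01470 = 0.0003798 mol.
From the balanced equation, 1 mol KIO3 reacts with 6 mol Na2S2O3, so n(Na2S2O3) = 0.0003798 x 6/1 = 0.002279 mol.
[Na2S2O3] = 0.002279 / 0.02624 L = 0.0869 M.

0.0869 M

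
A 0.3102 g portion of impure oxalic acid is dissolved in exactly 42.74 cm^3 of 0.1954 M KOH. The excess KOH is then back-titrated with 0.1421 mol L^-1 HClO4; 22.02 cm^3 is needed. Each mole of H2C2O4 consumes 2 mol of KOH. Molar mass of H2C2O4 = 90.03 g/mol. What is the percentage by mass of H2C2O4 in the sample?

Total n(KOH) added = 0.1954 x 0.04274 = 0.008351 mol.
n(HClO4) used = 0.1421 x 0.02202 = 0.003129 mol, which equals the excess n(KOH).
So n(KOH) consumed by the sample = 0.008351 - 0.003129 = 0.005222 mol.
n(H2C2O4) = 0.005222 / 2 = 0.002611 mol.
mass H2C2O4 = 0.002611 x 90.03 = 0.2351 g, so %H2C2O4 = 0.2351/0.3102 x 100 = 75.8%.

75.8%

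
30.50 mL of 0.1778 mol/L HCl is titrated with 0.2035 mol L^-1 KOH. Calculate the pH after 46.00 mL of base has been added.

n(acid) = 0.1778 x 0.03050 = 0.005423 mol; n(KOH) added = 0.2035 x 0.04600 = 0.009361 mol.
Base is in excess by 0.009361 - 0.005423 = 0.003938 mol in a total volume of 0.07650 L.
[OH^-] = 0.003938/0.07650 = 0.05148 M, so pOH = 1.29 and pH = 14.00 - 1.29 = 12.71.

12.71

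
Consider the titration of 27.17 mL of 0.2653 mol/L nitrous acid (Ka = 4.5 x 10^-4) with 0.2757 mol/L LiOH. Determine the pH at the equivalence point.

n(HNO2) = 0.2653 x 0.02717 = 0.007208 mol; V(LiOH) at equivalence = 0.007208/0.2757 = 0.02615 L.
At equivalence all the acid is converted to NO2-; total volume = 0.02717 + 0.02615 = 0.05332 L, so [NO2-] = 0.007208/0.05332 = 0.1352 M.
Kb = Kw/Ka = 1.0e-14 / 4.5 x 10^-4 = 2.22e-11.
[OH^-] = sqrt(Kb x [NO2-]) = sqrt(2.22e-11 x 0.1352) = 1.73e-6 M.
pOH = 5.76, so pH = 14.00 - 5.76 = 8.24.

8.24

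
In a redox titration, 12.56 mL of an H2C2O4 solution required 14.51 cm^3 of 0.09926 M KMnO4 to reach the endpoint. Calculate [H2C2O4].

n(KMnO4) = 0.09926 x 0.01451 = 0.001440 mol.
From the balanced equation, 2 mol KMnO4 reacts with 5 mol H2C2O4, so n(H2C2O4) = 0.001440 x 5/2 = 0.003601 mol.
[H2C2O4] = 0.003601 / 0.01256 L = 0.287 M.

0.287 M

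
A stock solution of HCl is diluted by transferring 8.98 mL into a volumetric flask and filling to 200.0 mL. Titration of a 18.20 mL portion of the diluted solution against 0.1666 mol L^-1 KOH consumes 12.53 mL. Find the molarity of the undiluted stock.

2.55 M

n(KOH) = 0.1666 x 0.01253 = 0.002087 mol.
n(HCl) in the aliquot = 0.002087 mol.
[diluted HCl] = 0.002087 / 0.01820 = 0.1147 M.
Dilution factor = 200.0/8.980 = 22.27, so [stock] = 0.1147 x 22.27 = 2.55 M.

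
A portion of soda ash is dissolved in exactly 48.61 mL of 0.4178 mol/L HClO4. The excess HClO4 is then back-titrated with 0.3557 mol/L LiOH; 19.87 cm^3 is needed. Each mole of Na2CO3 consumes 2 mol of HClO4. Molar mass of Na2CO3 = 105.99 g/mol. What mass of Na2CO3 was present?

Total n(HClO4) added = 0.4178 x 0.04861 = 0.02031 mol.
n(LiOH) used = 0.3557 x 0.01987 = 0.007068 mol, which equals the excess n(HClO4).
So n(HClO4) consumed by the sample = 0.02031 - 0.007068 = 0.01324 mol.
n(Na2CO3) = 0.01324 / 2 = 0.006621 mol.
mass = 0.006621 mol x 105.99 g/mol = 0.702 g.

0.702 g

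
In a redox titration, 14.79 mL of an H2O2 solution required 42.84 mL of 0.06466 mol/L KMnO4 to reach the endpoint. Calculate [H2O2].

0.468 M

n(KMnO4) = 0.06466 x 0.04284 = 0.002770 mol.
From the balanced equation, 2 mol KMnO4 reacts with 5 mol H2O2, so n(H2O2) = 0.002770 x 5/2 = 0.006925 mol.
[H2O2] = 0.006925 / 0.01479 L = 0.468 M.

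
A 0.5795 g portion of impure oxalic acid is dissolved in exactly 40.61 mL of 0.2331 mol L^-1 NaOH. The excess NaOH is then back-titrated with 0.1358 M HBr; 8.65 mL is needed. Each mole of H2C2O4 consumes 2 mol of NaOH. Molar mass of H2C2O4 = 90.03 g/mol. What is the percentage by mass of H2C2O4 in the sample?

Total n(NaOH) added = 0.2331 x 0.04061 = 0.009466 mol.
n(HBr) used = 0.1358 x 0.008650 = 0.001175 mol, which equals the excess n(NaOH).
So n(NaOH) consumed by the sample = 0.009466 - 0.001175 = 0.008292 mol.
n(H2C2O4) = 0.008292 / 2 = 0.004146 mol.
mass H2C2O4 = 0.004146 x 90.03 = 0.3732 g, so %H2C2O4 = 0.3732/0.5795 x 100 = 64.4%.

64.4%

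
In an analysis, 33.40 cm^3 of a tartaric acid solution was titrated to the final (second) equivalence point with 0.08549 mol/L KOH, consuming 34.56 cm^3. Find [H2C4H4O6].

0.0442 M

n(KOH) = 0.08549 x 0.03456 = 0.002955 mol.
At the final (second) equivalence point, 2 mol OH^- react per mol H2C4H4O6, so n(H2C4H4O6) = 0.002955 / 2 = 0.001477 mol.
[H2C4H4O6] = 0.001477 / 0.03340 L = 0.0442 M.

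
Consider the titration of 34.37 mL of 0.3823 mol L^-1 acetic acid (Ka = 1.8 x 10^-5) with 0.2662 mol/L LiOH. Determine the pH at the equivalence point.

n(CH3COOH) = 0.3823 x 0.03437 = 0.01314 mol; V(LiOH) at equivalence = 0.01314/0.2662 = 0.04936 L.
At equivalence all the acid is converted to CH3COO-; total volume = 0.03437 + 0.04936 = 0.08373 L, so [CH3COO-] = 0.01314/0.08373 = 0.1569 M.
Kb = Kw/Ka = 1.0e-14 / 1.8 x 10^-5 = 5.56e-10.
[OH^-] = sqrt(Kb x [CH3COO-]) = sqrt(5.56e-10 x 0.1569) = 9.34e-6 M.
pOH = 5.03, so pH = 14.00 - 5.03 = 8.97.

8.97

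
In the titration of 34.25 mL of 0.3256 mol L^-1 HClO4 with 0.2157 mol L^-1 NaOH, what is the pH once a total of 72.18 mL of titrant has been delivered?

12.62

n(acid) = 0.3256 x 0.03425 = 0.01115 mol; n(NaOH) added = 0.2157 x 0.07218 = 0.01557 mol.
Base is in excess by 0.01557 - 0.01115 = 0.004417 mol in a total volume of 0.1064 L.
[OH^-] = 0.004417/0.1064 = 0.04151 M, so pOH = 1.38 and pH = 14.00 - 1.38 = 12.62.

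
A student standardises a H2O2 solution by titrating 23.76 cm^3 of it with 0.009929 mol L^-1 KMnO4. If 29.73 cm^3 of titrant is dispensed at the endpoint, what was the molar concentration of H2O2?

0.0311 M

n(KMnO4) = 0.009929 x 0.02973 = 0.0002952 mol.
From the balanced equation, 2 mol KMnO4 reacts with 5 mol H2O2, so n(H2O2) = 0.0002952 x 5/2 = 0.0007380 mol.
[H2O2] = 0.0007380 / 0.02376 L = 0.0311 M.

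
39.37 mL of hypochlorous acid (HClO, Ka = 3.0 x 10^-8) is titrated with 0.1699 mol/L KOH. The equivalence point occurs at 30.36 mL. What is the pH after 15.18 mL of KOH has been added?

15.18 mL is exactly half the equivalence volume (30.36/2), i.e. the half-equivalence point.
There, n(HA) = n(A^-), so pH = pKa = -log(3.0 x 10^-8) = 7.52.

7.52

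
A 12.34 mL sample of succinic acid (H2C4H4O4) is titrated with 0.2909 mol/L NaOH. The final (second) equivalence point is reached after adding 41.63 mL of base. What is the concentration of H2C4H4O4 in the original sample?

n(NaOH) = 0.2909 x 0.04163 = 0.01211 mol.
At the final (second) equivalence point, 2 mol OH^- react per mol H2C4H4O4, so n(H2C4H4O4) = 0.01211 / 2 = 0.006055 mol.
[H2C4H4O4] = 0.006055 / 0.01234 L = 0.491 M.

0.491 M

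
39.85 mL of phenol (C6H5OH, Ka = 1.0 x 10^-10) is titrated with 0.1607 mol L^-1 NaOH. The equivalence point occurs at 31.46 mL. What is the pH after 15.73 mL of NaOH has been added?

10.00

15.73 mL is exactly half the equivalence volume (31.46/2), i.e. the half-equivalence point.
There, n(HA) = n(A^-), so pH = pKa = -log(1.0 x 10^-10) = 10.00.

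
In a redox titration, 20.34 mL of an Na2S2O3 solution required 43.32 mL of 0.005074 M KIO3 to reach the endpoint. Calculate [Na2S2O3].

0.0648 M

n(KIO3) = 0.005074 x 0.04332 = 0.0002198 mol.
From the balanced equation, 1 mol KIO3 reacts with 6 mol Na2S2O3, so n(Na2S2O3) = 0.0002198 x 6/1 = 0.001319 mol.
[Na2S2O3] = 0.001319 / 0.02034 L = 0.0648 M.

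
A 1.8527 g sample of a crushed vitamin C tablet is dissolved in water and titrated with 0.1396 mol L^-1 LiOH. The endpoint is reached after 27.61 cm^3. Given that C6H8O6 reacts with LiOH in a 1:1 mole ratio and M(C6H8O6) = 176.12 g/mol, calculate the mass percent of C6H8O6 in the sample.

36.6%

n(LiOH) = 0.1396 x 0.02761 = 0.003854 mol.
n(C6H8O6) = 0.003854 / 1 = 0.003854 mol.
mass of C6H8O6 = 0.003854 x 176.12 = 0.6788 g.
% purity = 0.6788 / 1.8527 x 100 = 36.6%.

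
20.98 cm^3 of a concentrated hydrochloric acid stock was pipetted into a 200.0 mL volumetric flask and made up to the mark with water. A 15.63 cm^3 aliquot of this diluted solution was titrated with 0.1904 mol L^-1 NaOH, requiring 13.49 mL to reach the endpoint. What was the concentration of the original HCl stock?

1.57 M

n(NaOH) = 0.1904 x 0.01349 = 0.002568 mol.
n(HCl) in the aliquot = 0.002568 mol.
[diluted HCl] = 0.002568 / 0.01563 = 0.1643 M.
Dilution factor = 200.0/20.98 = 9.533, so [stock] = 0.1643 x 9.533 = 1.57 M.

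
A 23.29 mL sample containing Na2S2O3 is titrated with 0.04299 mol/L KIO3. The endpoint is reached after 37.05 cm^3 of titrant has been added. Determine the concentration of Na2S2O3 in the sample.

0.410 M

n(KIO3) = 0.04299 x 0.03705 = 0.001593 mol.
From the balanced equation, 1 mol KIO3 reacts with 6 mol Na2S2O3, so n(Na2S2O3) = 0.001593 x 6/1 = 0.009557 mol.
[Na2S2O3] = 0.009557 / 0.02329 L = 0.410 M.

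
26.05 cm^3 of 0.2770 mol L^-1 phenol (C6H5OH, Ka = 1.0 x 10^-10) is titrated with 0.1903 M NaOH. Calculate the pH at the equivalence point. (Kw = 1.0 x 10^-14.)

11.53

n(C6H5OH) = 0.2770 x 0.02605 = 0.007216 mol; V(NaOH) at equivalence = 0.007216/0.1903 = 0.03792 L.
At equivalence all the acid is converted to C6H5O-; total volume = 0.02605 + 0.03792 = 0.06397 L, so [C6H5O-] = 0.007216/0.06397 = 0.1128 M.
Kb = Kw/Ka = 1.0e-14 / 1.0 x 10^-10 = 0.000100.
[OH^-] = sqrt(Kb x [C6H5O-]) = sqrt(0.000100 x 0.1128) = 0.00336 M.
pOH = 2.47, so pH = 14.00 - 2.47 = 11.53.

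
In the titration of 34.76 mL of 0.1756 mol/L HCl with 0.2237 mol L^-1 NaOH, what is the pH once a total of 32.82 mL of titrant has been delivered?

12.26

n(acid) = 0.1756 x 0.03476 = 0.006104 mol; n(NaOH) added = 0.2237 x 0.03282 = 0.007342 mol.
Base is in excess by 0.007342 - 0.006104 = 0.001238 mol in a total volume of 0.06758 L.
[OH^-] = 0.001238/0.06758 = 0.01832 M, so pOH = 1.74 and pH = 14.00 - 1.74 = 12.26.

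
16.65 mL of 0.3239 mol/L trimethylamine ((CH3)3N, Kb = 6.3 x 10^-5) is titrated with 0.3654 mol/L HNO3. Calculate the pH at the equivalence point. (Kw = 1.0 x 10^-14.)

n((CH3)3N) = 0.3239 x 0.01665 = 0.005393 mol; V(HNO3) at equivalence = 0.005393/0.3654 = 0.01476 L.
At equivalence the base is fully converted to (CH3)3NH+; total volume = 0.03141 L, so [(CH3)3NH+] = 0.005393/0.03141 = 0.1717 M.
Ka((CH3)3NH+) = Kw/Kb = 1.0e-14 / 6.3 x 10^-5 = 1.59e-10.
[H^+] = sqrt(Ka x [(CH3)3NH+]) = sqrt(1.59e-10 x 0.1717) = 5.22e-6 M.
pH = -log(5.22e-6) = 5.28.

5.28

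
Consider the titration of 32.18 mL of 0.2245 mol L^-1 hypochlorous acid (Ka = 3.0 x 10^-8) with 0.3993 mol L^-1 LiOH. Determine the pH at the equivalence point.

n(HClO) = 0.2245 x 0.03218 = 0.007224 mol; V(LiOH) at equivalence = 0.007224/0.3993 = 0.01809 L.
At equivalence all the acid is converted to ClO-; total volume = 0.03218 + 0.01809 = 0.05027 L, so [ClO-] = 0.007224/0.05027 = 0.1437 M.
Kb = Kw/Ka = 1.0e-14 / 3.0 x 10^-8 = 3.33e-7.
[OH^-] = sqrt(Kb x [ClO-]) = sqrt(3.33e-7 x 0.1437) = 0.000219 M.
pOH = 3.66, so pH = 14.00 - 3.66 = 10.34.

10.34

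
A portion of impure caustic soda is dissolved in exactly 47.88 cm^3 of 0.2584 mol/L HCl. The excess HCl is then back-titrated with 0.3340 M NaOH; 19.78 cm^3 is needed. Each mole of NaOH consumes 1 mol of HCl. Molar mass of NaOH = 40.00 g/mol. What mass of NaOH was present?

Total n(HCl) added = 0.2584 x 0.04788 = 0.01237 mol.
n(NaOH) used = 0.3340 x 0.01978 = 0.006607 mol, which equals the excess n(HCl).
So n(HCl) consumed by the sample = 0.01237 - 0.006607 = 0.005766 mol.
n(NaOH) = 0.005766 / 1 = 0.005766 mol.
mass = 0.005766 mol x 40.00 g/mol = 0.231 g.

0.231 g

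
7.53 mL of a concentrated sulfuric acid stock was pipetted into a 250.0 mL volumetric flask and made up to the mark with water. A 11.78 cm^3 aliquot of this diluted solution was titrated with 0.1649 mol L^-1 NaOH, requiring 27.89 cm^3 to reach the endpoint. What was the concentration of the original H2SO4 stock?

6.48 M

n(NaOH) = 0.1649 x 0.02789 = 0.004599 mol.
n(H2SO4) in the aliquot = 0.004599 x 1/2 = 0.002300 mol.
[diluted H2SO4] = 0.002300 / 0.01178 = 0.1952 M.
Dilution factor = 250.0/7.530 = 33.20, so [stock] = 0.1952 x 33.20 = 6.48 M.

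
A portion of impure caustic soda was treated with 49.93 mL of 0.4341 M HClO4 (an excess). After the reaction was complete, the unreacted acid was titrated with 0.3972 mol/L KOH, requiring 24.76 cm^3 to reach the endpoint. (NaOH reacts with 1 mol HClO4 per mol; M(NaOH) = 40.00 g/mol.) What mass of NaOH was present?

Total n(HClO4) added = 0.4341 x 0.04993 = 0.02167 mol.
n(KOH) used = 0.3972 x 0.02476 = 0.009835 mol, which equals the excess n(HClO4).
So n(HClO4) consumed by the sample = 0.02167 - 0.009835 = 0.01184 mol.
n(NaOH) = 0.01184 / 1 = 0.01184 mol.
mass = 0.01184 mol x 40.00 g/mol = 0.474 g.

0.474 g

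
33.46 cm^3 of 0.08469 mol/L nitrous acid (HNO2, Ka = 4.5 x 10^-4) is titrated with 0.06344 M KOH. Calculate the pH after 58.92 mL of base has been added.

11.99

n(acid) = 0.08469 x 0.03346 = 0.002834 mol; n(KOH) added = 0.06344 x 0.05892 = 0.003738 mol.
Base is in excess by 0.003738 - 0.002834 = 0.0009042 mol in a total volume of 0.09238 L.
[OH^-] = 0.0009042/0.09238 = 0.009787 M, so pOH = 2.01 and pH = 14.00 - 2.01 = 11.99.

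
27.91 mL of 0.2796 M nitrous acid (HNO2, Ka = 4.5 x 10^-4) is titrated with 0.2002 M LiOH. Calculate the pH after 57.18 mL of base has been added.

12.63

n(acid) = 0.2796 x 0.02791 = 0.007804 mol; n(LiOH) added = 0.2002 x 0.05718 = 0.01145 mol.
Base is in excess by 0.01145 - 0.007804 = 0.003644 mol in a total volume of 0.08509 L.
[OH^-] = 0.003644/0.08509 = 0.04282 M, so pOH = 1.37 and pH = 14.00 - 1.37 = 12.63.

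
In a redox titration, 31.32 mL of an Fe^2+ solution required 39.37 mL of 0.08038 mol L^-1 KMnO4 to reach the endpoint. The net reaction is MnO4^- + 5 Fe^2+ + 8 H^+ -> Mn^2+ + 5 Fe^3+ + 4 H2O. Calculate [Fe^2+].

0.505 M

n(KMnO4) = 0.08038 x 0.03937 = 0.003165 mol.
From the balanced equation, 1 mol KMnO4 reacts with 5 mol Fe^2+, so n(Fe^2+) = 0.003165 x 5/1 = 0.01582 mol.
[Fe^2+] = 0.01582 / 0.03132 L = 0.505 M.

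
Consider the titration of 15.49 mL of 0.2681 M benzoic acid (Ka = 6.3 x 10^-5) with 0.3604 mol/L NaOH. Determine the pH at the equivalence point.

8.69

n(C6H5COOH) = 0.2681 x 0.01549 = 0.004153 mol; V(NaOH) at equivalence = 0.004153/0.3604 = 0.01152 L.
At equivalence all the acid is converted to C6H5COO-; total volume = 0.01549 + 0.01152 = 0.02701 L, so [C6H5COO-] = 0.004153/0.02701 = 0.1537 M.
Kb = Kw/Ka = 1.0e-14 / 6.3 x 10^-5 = 1.59e-10.
[OH^-] = sqrt(Kb x [C6H5COO-]) = sqrt(1.59e-10 x 0.1537) = 4.94e-6 M.
pOH = 5.31, so pH = 14.00 - 5.31 = 8.69.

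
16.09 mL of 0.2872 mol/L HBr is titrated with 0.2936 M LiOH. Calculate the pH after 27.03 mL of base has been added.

12.89

n(acid) = 0.2872 x 0.01609 = 0.004621 mol; n(LiOH) added = 0.2936 x 0.02703 = 0.007936 mol.
Base is in excess by 0.007936 - 0.004621 = 0.003315 mol in a total volume of 0.04312 L.
[OH^-] = 0.003315/0.04312 = 0.07688 M, so pOH = 1.11 and pH = 14.00 - 1.11 = 12.89.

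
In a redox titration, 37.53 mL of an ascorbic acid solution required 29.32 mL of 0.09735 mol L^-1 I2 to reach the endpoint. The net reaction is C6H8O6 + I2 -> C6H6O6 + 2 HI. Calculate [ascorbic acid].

0.0761 M

n(I2) = 0.09735 x 0.02932 = 0.002854 mol.
From the balanced equation, 1 mol I2 reacts with 1 mol ascorbic acid, so n(ascorbic acid) = 0.002854 x 1/1 = 0.002854 mol.
[ascorbic acid] = 0.002854 / 0.03753 L = 0.0761 M.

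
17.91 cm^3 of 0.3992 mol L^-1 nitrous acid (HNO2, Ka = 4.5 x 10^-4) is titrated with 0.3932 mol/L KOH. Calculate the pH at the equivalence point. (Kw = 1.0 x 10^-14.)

8.32

n(HNO2) = 0.3992 x 0.01791 = 0.007150 mol; V(KOH) at equivalence = 0.007150/0.3932 = 0.01818 L.
At equivalence all the acid is converted to NO2-; total volume = 0.01791 + 0.01818 = 0.03609 L, so [NO2-] = 0.007150/0.03609 = 0.1981 M.
Kb = Kw/Ka = 1.0e-14 / 4.5 x 10^-4 = 2.22e-11.
[OH^-] = sqrt(Kb x [NO2-]) = sqrt(2.22e-11 x 0.1981) = 2.10e-6 M.
pOH = 5.68, so pH = 14.00 - 5.68 = 8.32.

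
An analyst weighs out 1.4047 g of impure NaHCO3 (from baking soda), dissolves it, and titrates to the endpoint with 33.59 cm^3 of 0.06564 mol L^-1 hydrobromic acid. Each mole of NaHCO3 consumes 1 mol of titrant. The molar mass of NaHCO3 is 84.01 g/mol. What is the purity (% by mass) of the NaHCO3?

n(HBr) = 0.06564 x 0.03359 = 0.002205 mol.
n(NaHCO3) = 0.002205 / 1 = 0.002205 mol.
mass of NaHCO3 = 0.002205 x 84.01 = 0.1852 g.
% purity = 0.1852 / 1.4047 x 100 = 13.2%.

13.2%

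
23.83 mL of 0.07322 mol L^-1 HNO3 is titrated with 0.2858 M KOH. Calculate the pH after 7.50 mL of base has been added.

n(acid) = 0.07322 x 0.02383 = 0.001745 mol; n(KOH) added = 0.2858 x 0.007500 = 0.002144 mol.
Base is in excess by 0.002144 - 0.001745 = 0.0003987 mol in a total volume of 0.03133 L.
[OH^-] = 0.0003987/0.03133 = 0.01272 M, so pOH = 1.90 and pH = 14.00 - 1.90 = 12.10.

12.10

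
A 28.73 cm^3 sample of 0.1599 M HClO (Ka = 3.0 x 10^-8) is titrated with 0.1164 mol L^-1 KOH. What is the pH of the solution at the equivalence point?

10.18

n(HClO) = 0.1599 x 0.02873 = 0.004594 mol; V(KOH) at equivalence = 0.004594/0.1164 = 0.03947 L.
At equivalence all the acid is converted to ClO-; total volume = 0.02873 + 0.03947 = 0.06820 L, so [ClO-] = 0.004594/0.06820 = 0.06736 M.
Kb = Kw/Ka = 1.0e-14 / 3.0 x 10^-8 = 3.33e-7.
[OH^-] = sqrt(Kb x [ClO-]) = sqrt(3.33e-7 x 0.06736) = 0.000150 M.
pOH = 3.82, so pH = 14.00 - 3.82 = 10.18.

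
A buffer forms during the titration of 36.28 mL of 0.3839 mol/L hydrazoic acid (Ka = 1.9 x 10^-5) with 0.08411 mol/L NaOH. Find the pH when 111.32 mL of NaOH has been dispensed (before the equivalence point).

5.03

Initial n(HN3) = 0.3839 x 0.03628 = 0.01393 mol.
n(NaOH) added = 0.08411 x 0.1113 = 0.009363 mol, converting that many moles of HN3 to N3-.
Remaining n(HN3) = 0.004565 mol; n(N3-) = 0.009363 mol.
By Henderson-Hasselbalch, pH = pKa + log([A^-]/[HA]) = 4.72 + log(0.009363/0.004565) = 4.72 + (+0.31) = 5.03.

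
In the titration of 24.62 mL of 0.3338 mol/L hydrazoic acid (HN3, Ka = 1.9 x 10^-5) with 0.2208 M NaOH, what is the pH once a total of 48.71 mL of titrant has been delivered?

n(acid) = 0.3338 x 0.02462 = 0.008218 mol; n(NaOH) added = 0.2208 x 0.04871 = 0.01076 mol.
Base is in excess by 0.01076 - 0.008218 = 0.002537 mol in a total volume of 0.07333 L.
[OH^-] = 0.002537/0.07333 = 0.03460 M, so pOH = 1.46 and pH = 14.00 - 1.46 = 12.54.

12.54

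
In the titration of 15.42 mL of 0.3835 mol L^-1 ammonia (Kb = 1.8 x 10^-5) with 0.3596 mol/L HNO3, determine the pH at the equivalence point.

4.99

n(NH3) = 0.3835 x 0.01542 = 0.005914 mol; V(HNO3) at equivalence = 0.005914/0.3596 = 0.01644 L.
At equivalence the base is fully converted to NH4+; total volume = 0.03186 L, so [NH4+] = 0.005914/0.03186 = 0.1856 M.
Ka(NH4+) = Kw/Kb = 1.0e-14 / 1.8 x 10^-5 = 5.56e-10.
[H^+] = sqrt(Ka x [NH4+]) = sqrt(5.56e-10 x 0.1856) = 1.02e-5 M.
pH = -log(1.02e-5) = 4.99.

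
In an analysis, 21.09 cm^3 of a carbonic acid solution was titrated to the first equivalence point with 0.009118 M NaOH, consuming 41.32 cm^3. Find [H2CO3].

0.0179 M

n(NaOH) = 0.009118 x 0.04132 = 0.0003768 mol.
At the first equivalence point, 1 mol OH^- react per mol H2CO3, so n(H2CO3) = 0.0003768 / 1 = 0.0003768 mol.
[H2CO3] = 0.0003768 / 0.02109 L = 0.0179 M.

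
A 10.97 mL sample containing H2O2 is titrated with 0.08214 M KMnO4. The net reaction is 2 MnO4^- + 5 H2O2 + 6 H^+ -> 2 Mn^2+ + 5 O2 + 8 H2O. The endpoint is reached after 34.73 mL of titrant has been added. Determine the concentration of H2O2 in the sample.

0.650 M

n(KMnO4) = 0.08214 x 0.03473 = 0.002853 mol.
From the balanced equation, 2 mol KMnO4 reacts with 5 mol H2O2, so n(H2O2) = 0.002853 x 5/2 = 0.007132 mol.
[H2O2] = 0.007132 / 0.01097 L = 0.650 M.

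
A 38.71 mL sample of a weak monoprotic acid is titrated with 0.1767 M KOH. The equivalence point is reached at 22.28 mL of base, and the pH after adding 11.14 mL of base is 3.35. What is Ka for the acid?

11.14 mL is half of the equivalence volume, so this is the half-equivalence point where [HA] = [A^-].
At half-equivalence pH = pKa, so pKa = 3.35.
Ka = 10^(-3.35) = 4.5 x 10^-4.

4.5 x 10^-4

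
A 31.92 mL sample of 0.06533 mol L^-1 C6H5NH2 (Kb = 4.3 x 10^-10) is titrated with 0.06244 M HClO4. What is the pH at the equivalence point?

n(C6H5NH2) = 0.06533 x 0.03192 = 0.002085 mol; V(HClO4) at equivalence = 0.002085/0.06244 = 0.03340 L.
At equivalence the base is fully converted to C6H5NH3+; total volume = 0.06532 L, so [C6H5NH3+] = 0.002085/0.06532 = 0.03193 M.
Ka(C6H5NH3+) = Kw/Kb = 1.0e-14 / 4.3 x 10^-10 = 2.33e-5.
[H^+] = sqrt(Ka x [C6H5NH3+]) = sqrt(2.33e-5 x 0.03193) = 0.000862 M.
pH = -log(0.000862) = 3.06.

3.06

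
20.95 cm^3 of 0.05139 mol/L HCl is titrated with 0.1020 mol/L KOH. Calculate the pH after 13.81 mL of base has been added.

n(acid) = 0.05139 x 0.02095 = 0.001077 mol; n(KOH) added = 0.1020 x 0.01381 = 0.001409 mol.
Base is in excess by 0.001409 - 0.001077 = 0.0003320 mol in a total volume of 0.03476 L.
[OH^-] = 0.0003320/0.03476 = 0.009551 M, so pOH = 2.02 and pH = 14.00 - 2.02 = 11.98.

11.98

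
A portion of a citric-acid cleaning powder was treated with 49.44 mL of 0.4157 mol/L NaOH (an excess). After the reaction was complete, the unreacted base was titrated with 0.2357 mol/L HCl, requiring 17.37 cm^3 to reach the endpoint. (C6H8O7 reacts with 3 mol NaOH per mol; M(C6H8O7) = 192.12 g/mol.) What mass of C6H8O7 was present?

1.05 g

Total n(NaOH) added = 0.4157 x 0.04944 = 0.02055 mol.
n(HCl) used = 0.2357 x 0.01737 = 0.004094 mol, which equals the excess n(NaOH).
So n(NaOH) consumed by the sample = 0.02055 - 0.004094 = 0.01646 mol.
n(C6H8O7) = 0.01646 / 3 = 0.005486 mol.
mass = 0.005486 mol x 192.12 g/mol = 1.05 g.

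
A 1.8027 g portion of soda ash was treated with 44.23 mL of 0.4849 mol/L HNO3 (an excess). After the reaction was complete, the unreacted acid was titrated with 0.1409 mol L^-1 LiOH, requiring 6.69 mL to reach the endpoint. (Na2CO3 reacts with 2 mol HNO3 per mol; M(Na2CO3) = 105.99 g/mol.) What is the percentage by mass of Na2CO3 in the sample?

Total n(HNO3) added = 0.4849 x 0.04423 = 0.02145 mol.
n(LiOH) used = 0.1409 x 0.006690 = 0.0009426 mol, which equals the excess n(HNO3).
So n(HNO3) consumed by the sample = 0.02145 - 0.0009426 = 0.02050 mol.
n(Na2CO3) = 0.02050 / 2 = 0.01025 mol.
mass Na2CO3 = 0.01025 x 105.99 = 1.087 g, so %Na2CO3 = 1.087/1.8027 x 100 = 60.3%.

60.3%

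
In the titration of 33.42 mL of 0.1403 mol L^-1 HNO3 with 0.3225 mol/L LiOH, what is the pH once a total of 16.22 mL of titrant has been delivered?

12.04

n(acid) = 0.1403 x 0.03342 = 0.004689 mol; n(LiOH) added = 0.3225 x 0.01622 = 0.005231 mol.
Base is in excess by 0.005231 - 0.004689 = 0.0005421 mol in a total volume of 0.04964 L.
[OH^-] = 0.0005421/0.04964 = 0.01092 M, so pOH = 1.96 and pH = 14.00 - 1.96 = 12.04.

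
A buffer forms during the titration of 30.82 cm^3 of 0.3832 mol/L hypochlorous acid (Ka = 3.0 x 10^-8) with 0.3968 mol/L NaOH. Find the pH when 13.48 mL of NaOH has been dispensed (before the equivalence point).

7.44

Initial n(HClO) = 0.3832 x 0.03082 = 0.01181 mol.
n(NaOH) added = 0.3968 x 0.01348 = 0.005349 mol, converting that many moles of HClO to ClO-.
Remaining n(HClO) = 0.006461 mol; n(ClO-) = 0.005349 mol.
By Henderson-Hasselbalch, pH = pKa + log([A^-]/[HA]) = 7.52 + log(0.005349/0.006461) = 7.52 + (-0.08) = 7.44.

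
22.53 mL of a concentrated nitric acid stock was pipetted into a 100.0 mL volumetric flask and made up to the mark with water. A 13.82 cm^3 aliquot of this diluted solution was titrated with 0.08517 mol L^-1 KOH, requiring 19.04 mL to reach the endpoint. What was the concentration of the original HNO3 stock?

n(KOH) = 0.08517 x 0.01904 = 0.001622 mol.
n(HNO3) in the aliquot = 0.001622 mol.
[diluted HNO3] = 0.001622 / 0.01382 = 0.1173 M.
Dilution factor = 100.0/22.53 = 4.439, so [stock] = 0.1173 x 4.439 = 0.521 M.

0.521 M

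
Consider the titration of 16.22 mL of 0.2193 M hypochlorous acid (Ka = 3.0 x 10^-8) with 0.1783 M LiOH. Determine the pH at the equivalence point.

n(HClO) = 0.2193 x 0.01622 = 0.003557 mol; V(LiOH) at equivalence = 0.003557/0.1783 = 0.01995 L.
At equivalence all the acid is converted to ClO-; total volume = 0.01622 + 0.01995 = 0.03617 L, so [ClO-] = 0.003557/0.03617 = 0.09834 M.
Kb = Kw/Ka = 1.0e-14 / 3.0 x 10^-8 = 3.33e-7.
[OH^-] = sqrt(Kb x [ClO-]) = sqrt(3.33e-7 x 0.09834) = 0.000181 M.
pOH = 3.74, so pH = 14.00 - 3.74 = 10.26.

10.26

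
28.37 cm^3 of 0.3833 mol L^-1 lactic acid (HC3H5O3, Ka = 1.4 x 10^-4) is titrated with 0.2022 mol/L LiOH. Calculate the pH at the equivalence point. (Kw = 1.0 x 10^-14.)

8.49

n(HC3H5O3) = 0.3833 x 0.02837 = 0.01087 mol; V(LiOH) at equivalence = 0.01087/0.2022 = 0.05378 L.
At equivalence all the acid is converted to C3H5O3-; total volume = 0.02837 + 0.05378 = 0.08215 L, so [C3H5O3-] = 0.01087/0.08215 = 0.1324 M.
Kb = Kw/Ka = 1.0e-14 / 1.4 x 10^-4 = 7.14e-11.
[OH^-] = sqrt(Kb x [C3H5O3-]) = sqrt(7.14e-11 x 0.1324) = 3.07e-6 M.
pOH = 5.51, so pH = 14.00 - 5.51 = 8.49.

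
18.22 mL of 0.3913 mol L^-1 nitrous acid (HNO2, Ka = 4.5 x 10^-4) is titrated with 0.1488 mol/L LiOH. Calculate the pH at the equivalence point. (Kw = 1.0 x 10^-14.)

8.19

n(HNO2) = 0.3913 x 0.01822 = 0.007129 mol; V(LiOH) at equivalence = 0.007129/0.1488 = 0.04791 L.
At equivalence all the acid is converted to NO2-; total volume = 0.01822 + 0.04791 = 0.06613 L, so [NO2-] = 0.007129/0.06613 = 0.1078 M.
Kb = Kw/Ka = 1.0e-14 / 4.5 x 10^-4 = 2.22e-11.
[OH^-] = sqrt(Kb x [NO2-]) = sqrt(2.22e-11 x 0.1078) = 1.55e-6 M.
pOH = 5.81, so pH = 14.00 - 5.81 = 8.19.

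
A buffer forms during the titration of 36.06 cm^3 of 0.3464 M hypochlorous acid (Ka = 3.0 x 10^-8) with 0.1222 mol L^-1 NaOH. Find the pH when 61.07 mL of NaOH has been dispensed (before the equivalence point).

Initial n(HClO) = 0.3464 x 0.03606 = 0.01249 mol.
n(NaOH) added = 0.1222 x 0.06107 = 0.007463 mol, converting that many moles of HClO to ClO-.
Remaining n(HClO) = 0.005028 mol; n(ClO-) = 0.007463 mol.
By Henderson-Hasselbalch, pH = pKa + log([A^-]/[HA]) = 7.52 + log(0.007463/0.005028) = 7.52 + (+0.17) = 7.69.

7.69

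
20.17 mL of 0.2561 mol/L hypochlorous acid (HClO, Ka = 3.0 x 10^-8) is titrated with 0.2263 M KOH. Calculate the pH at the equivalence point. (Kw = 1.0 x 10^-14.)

n(HClO) = 0.2561 x 0.02017 = 0.005166 mol; V(KOH) at equivalence = 0.005166/0.2263 = 0.02283 L.
At equivalence all the acid is converted to ClO-; total volume = 0.02017 + 0.02283 = 0.04300 L, so [ClO-] = 0.005166/0.04300 = 0.1201 M.
Kb = Kw/Ka = 1.0e-14 / 3.0 x 10^-8 = 3.33e-7.
[OH^-] = sqrt(Kb x [ClO-]) = sqrt(3.33e-7 x 0.1201) = 0.000200 M.
pOH = 3.70, so pH = 14.00 - 3.70 = 10.30.

10.30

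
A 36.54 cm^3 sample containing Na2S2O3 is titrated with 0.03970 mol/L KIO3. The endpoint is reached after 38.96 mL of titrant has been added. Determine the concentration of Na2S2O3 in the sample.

0.254 M

n(KIO3) = 0.03970 x 0.03896 = 0.001547 mol.
From the balanced equation, 1 mol KIO3 reacts with 6 mol Na2S2O3, so n(Na2S2O3) = 0.001547 x 6/1 = 0.009280 mol.
[Na2S2O3] = 0.009280 / 0.03654 L = 0.254 M.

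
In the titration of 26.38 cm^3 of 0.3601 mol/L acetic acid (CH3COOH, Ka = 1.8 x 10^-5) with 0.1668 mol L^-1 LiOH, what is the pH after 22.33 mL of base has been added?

4.55

Initial n(CH3COOH) = 0.3601 x 0.02638 = 0.009499 mol.
n(LiOH) added = 0.1668 x 0.02233 = 0.003725 mol, converting that many moles of CH3COOH to CH3COO-.
Remaining n(CH3COOH) = 0.005775 mol; n(CH3COO-) = 0.003725 mol.
By Henderson-Hasselbalch, pH = pKa + log([A^-]/[HA]) = 4.74 + log(0.003725/0.005775) = 4.74 + (-0.19) = 4.55.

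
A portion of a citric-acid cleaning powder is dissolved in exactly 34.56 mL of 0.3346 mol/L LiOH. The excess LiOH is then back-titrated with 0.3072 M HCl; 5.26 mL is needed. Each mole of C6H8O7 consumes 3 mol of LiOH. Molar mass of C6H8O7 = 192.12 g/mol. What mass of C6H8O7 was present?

Total n(LiOH) added = 0.3346 x 0.03456 = 0.01156 mol.
n(HCl) used = 0.3072 x 0.005260 = 0.001616 mol, which equals the excess n(LiOH).
So n(LiOH) consumed by the sample = 0.01156 - 0.001616 = 0.009948 mol.
n(C6H8O7) = 0.009948 / 3 = 0.003316 mol.
mass = 0.003316 mol x 192.12 g/mol = 0.637 g.

0.637 g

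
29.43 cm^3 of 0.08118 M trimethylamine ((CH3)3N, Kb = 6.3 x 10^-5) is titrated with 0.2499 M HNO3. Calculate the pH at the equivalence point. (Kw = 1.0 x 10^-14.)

n((CH3)3N) = 0.08118 x 0.02943 = 0.002389 mol; V(HNO3) at equivalence = 0.002389/0.2499 = 0.009560 L.
At equivalence the base is fully converted to (CH3)3NH+; total volume = 0.03899 L, so [(CH3)3NH+] = 0.002389/0.03899 = 0.06127 M.
Ka((CH3)3NH+) = Kw/Kb = 1.0e-14 / 6.3 x 10^-5 = 1.59e-10.
[H^+] = sqrt(Ka x [(CH3)3NH+]) = sqrt(1.59e-10 x 0.06127) = 3.12e-6 M.
pH = -log(3.12e-6) = 5.51.

5.51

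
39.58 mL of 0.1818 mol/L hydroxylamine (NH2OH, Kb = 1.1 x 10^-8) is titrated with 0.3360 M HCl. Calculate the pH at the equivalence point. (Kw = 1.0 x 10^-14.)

3.48

n(NH2OH) = 0.1818 x 0.03958 = 0.007196 mol; V(HCl) at equivalence = 0.007196/0.3360 = 0.02142 L.
At equivalence the base is fully converted to NH3OH+; total volume = 0.06100 L, so [NH3OH+] = 0.007196/0.06100 = 0.1180 M.
Ka(NH3OH+) = Kw/Kb = 1.0e-14 / 1.1 x 10^-8 = 9.09e-7.
[H^+] = sqrt(Ka x [NH3OH+]) = sqrt(9.09e-7 x 0.1180) = 0.000327 M.
pH = -log(0.000327) = 3.48.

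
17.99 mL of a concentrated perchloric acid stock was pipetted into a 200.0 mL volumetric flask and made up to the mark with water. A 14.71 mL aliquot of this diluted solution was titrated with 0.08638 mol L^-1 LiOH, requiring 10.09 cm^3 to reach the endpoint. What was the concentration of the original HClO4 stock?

n(LiOH) = 0.08638 x 0.01009 = 0.0008716 mol.
n(HClO4) in the aliquot = 0.0008716 mol.
[diluted HClO4] = 0.0008716 / 0.01471 = 0.05925 M.
Dilution factor = 200.0/17.99 = 11.12, so [stock] = 0.05925 x 11.12 = 0.659 M.

0.659 M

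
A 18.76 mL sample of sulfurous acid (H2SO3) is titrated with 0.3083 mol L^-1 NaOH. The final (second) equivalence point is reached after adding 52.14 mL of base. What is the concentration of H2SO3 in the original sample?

n(NaOH) = 0.3083 x 0.05214 = 0.01607 mol.
At the final (second) equivalence point, 2 mol OH^- react per mol H2SO3, so n(H2SO3) = 0.01607 / 2 = 0.008037 mol.
[H2SO3] = 0.008037 / 0.01876 L = 0.428 M.

0.428 M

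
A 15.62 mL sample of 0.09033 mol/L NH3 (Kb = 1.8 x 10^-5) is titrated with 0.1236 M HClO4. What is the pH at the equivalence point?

5.27

n(NH3) = 0.09033 x 0.01562 = 0.001411 mol; V(HClO4) at equivalence = 0.001411/0.1236 = 0.01142 L.
At equivalence the base is fully converted to NH4+; total volume = 0.02704 L, so [NH4+] = 0.001411/0.02704 = 0.05219 M.
Ka(NH4+) = Kw/Kb = 1.0e-14 / 1.8 x 10^-5 = 5.56e-10.
[H^+] = sqrt(Ka x [NH4+]) = sqrt(5.56e-10 x 0.05219) = 5.38e-6 M.
pH = -log(5.38e-6) = 5.27.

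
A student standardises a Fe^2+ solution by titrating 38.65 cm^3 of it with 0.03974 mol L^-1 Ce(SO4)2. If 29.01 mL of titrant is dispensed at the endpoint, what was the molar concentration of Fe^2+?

n(Ce(SO4)2) = 0.03974 x 0.02901 = 0.001153 mol.
From the balanced equation, 1 mol Ce(SO4)2 reacts with 1 mol Fe^2+, so n(Fe^2+) = 0.001153 x 1/1 = 0.001153 mol.
[Fe^2+] = 0.001153 / 0.03865 L = 0.0298 M.

0.0298 M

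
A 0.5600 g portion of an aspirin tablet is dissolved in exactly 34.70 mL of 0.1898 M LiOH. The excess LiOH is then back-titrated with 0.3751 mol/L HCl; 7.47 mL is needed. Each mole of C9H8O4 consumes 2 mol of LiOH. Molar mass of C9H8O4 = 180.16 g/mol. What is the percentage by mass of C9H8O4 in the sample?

60.9%

Total n(LiOH) added = 0.1898 x 0.03470 = 0.006586 mol.
n(HCl) used = 0.3751 x 0.007470 = 0.002802 mol, which equals the excess n(LiOH).
So n(LiOH) consumed by the sample = 0.006586 - 0.002802 = 0.003784 mol.
n(C9H8O4) = 0.003784 / 2 = 0.001892 mol.
mass C9H8O4 = 0.001892 x 180.16 = 0.3409 g, so %C9H8O4 = 0.3409/0.5600 x 100 = 60.9%.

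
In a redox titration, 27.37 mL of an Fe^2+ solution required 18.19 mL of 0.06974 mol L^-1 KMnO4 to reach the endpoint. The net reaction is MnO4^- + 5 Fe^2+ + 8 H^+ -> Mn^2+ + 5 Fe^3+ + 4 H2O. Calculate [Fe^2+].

n(KMnO4) = 0.06974 x 0.01819 = 0.001269 mol.
From the balanced equation, 1 mol KMnO4 reacts with 5 mol Fe^2+, so n(Fe^2+) = 0.001269 x 5/1 = 0.006343 mol.
[Fe^2+] = 0.006343 / 0.02737 L = 0.232 M.

0.232 M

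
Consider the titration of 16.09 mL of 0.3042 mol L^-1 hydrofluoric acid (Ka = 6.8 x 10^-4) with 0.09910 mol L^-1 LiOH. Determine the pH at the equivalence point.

n(HF) = 0.3042 x 0.01609 = 0.004895 mol; V(LiOH) at equivalence = 0.004895/0.09910 = 0.04939 L.
At equivalence all the acid is converted to F-; total volume = 0.01609 + 0.04939 = 0.06548 L, so [F-] = 0.004895/0.06548 = 0.07475 M.
Kb = Kw/Ka = 1.0e-14 / 6.8 x 10^-4 = 1.47e-11.
[OH^-] = sqrt(Kb x [F-]) = sqrt(1.47e-11 x 0.07475) = 1.05e-6 M.
pOH = 5.98, so pH = 14.00 - 5.98 = 8.02.

8.02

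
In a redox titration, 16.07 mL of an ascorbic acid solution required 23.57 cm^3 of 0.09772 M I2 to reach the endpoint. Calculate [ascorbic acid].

n(I2) = 0.09772 x 0.02357 = 0.002303 mol.
From the balanced equation, 1 mol I2 reacts with 1 mol ascorbic acid, so n(ascorbic acid) = 0.002303 x 1/1 = 0.002303 mol.
[ascorbic acid] = 0.002303 / 0.01607 L = 0.143 M.

0.143 M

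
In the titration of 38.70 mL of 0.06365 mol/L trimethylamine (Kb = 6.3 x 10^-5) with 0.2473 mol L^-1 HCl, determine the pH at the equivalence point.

n((CH3)3N) = 0.06365 x 0.03870 = 0.002463 mol; V(HCl) at equivalence = 0.002463/0.2473 = 0.009961 L.
At equivalence the base is fully converted to (CH3)3NH+; total volume = 0.04866 L, so [(CH3)3NH+] = 0.002463/0.04866 = 0.05062 M.
Ka((CH3)3NH+) = Kw/Kb = 1.0e-14 / 6.3 x 10^-5 = 1.59e-10.
[H^+] = sqrt(Ka x [(CH3)3NH+]) = sqrt(1.59e-10 x 0.05062) = 2.83e-6 M.
pH = -log(2.83e-6) = 5.55.

5.55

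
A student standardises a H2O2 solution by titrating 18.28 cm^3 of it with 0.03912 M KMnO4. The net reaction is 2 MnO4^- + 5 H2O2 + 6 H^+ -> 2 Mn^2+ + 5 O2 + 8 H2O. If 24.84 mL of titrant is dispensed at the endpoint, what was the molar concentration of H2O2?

n(KMnO4) = 0.03912 x 0.02484 = 0.0009717 mol.
From the balanced equation, 2 mol KMnO4 reacts with 5 mol H2O2, so n(H2O2) = 0.0009717 x 5/2 = 0.002429 mol.
[H2O2] = 0.002429 / 0.01828 L = 0.133 M.

0.133 M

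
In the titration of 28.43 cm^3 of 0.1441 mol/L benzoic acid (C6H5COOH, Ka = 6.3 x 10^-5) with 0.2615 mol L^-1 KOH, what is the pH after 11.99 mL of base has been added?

4.71

Initial n(C6H5COOH) = 0.1441 x 0.02843 = 0.004097 mol.
n(KOH) added = 0.2615 x 0.01199 = 0.003135 mol, converting that many moles of C6H5COOH to C6H5COO-.
Remaining n(C6H5COOH) = 0.0009614 mol; n(C6H5COO-) = 0.003135 mol.
By Henderson-Hasselbalch, pH = pKa + log([A^-]/[HA]) = 4.20 + log(0.003135/0.0009614) = 4.20 + (+0.51) = 4.71.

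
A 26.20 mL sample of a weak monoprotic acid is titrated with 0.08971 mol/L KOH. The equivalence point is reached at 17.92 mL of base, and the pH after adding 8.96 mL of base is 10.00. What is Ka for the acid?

8.96 mL is half of the equivalence volume, so this is the half-equivalence point where [HA] = [A^-].
At half-equivalence pH = pKa, so pKa = 10.00.
Ka = 10^(-10.00) = 1.0 x 10^-10.

1.0 x 10^-10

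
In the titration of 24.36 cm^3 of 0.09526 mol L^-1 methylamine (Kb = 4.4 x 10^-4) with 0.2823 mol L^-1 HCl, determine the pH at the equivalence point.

5.90

n(CH3NH2) = 0.09526 x 0.02436 = 0.002321 mol; V(HCl) at equivalence = 0.002321/0.2823 = 0.008220 L.
At equivalence the base is fully converted to CH3NH3+; total volume = 0.03258 L, so [CH3NH3+] = 0.002321/0.03258 = 0.07123 M.
Ka(CH3NH3+) = Kw/Kb = 1.0e-14 / 4.4 x 10^-4 = 2.27e-11.
[H^+] = sqrt(Ka x [CH3NH3+]) = sqrt(2.27e-11 x 0.07123) = 1.27e-6 M.
pH = -log(1.27e-6) = 5.90.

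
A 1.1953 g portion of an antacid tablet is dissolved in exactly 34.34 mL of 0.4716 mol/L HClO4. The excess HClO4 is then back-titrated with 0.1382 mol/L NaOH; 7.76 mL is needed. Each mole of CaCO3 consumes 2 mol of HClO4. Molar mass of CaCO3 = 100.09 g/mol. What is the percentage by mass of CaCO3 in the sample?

63.3%

Total n(HClO4) added = 0.4716 x 0.03434 = 0.01619 mol.
n(NaOH) used = 0.1382 x 0.007760 = 0.001072 mol, which equals the excess n(HClO4).
So n(HClO4) consumed by the sample = 0.01619 - 0.001072 = 0.01512 mol.
n(CaCO3) = 0.01512 / 2 = 0.007561 mol.
mass CaCO3 = 0.007561 x 100.09 = 0.7568 g, so %CaCO3 = 0.7568/1.1953 x 100 = 63.3%.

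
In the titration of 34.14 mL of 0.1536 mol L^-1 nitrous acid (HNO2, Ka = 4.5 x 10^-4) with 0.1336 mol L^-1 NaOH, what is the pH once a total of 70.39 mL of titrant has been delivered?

12.60

n(acid) = 0.1536 x 0.03414 = 0.005244 mol; n(NaOH) added = 0.1336 x 0.07039 = 0.009404 mol.
Base is in excess by 0.009404 - 0.005244 = 0.004160 mol in a total volume of 0.1045 L.
[OH^-] = 0.004160/0.1045 = 0.03980 M, so pOH = 1.40 and pH = 14.00 - 1.40 = 12.60.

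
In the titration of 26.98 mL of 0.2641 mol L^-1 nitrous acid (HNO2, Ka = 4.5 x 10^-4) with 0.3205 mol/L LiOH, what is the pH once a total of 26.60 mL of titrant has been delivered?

12.42

n(acid) = 0.2641 x 0.02698 = 0.007125 mol; n(LiOH) added = 0.3205 x 0.02660 = 0.008525 mol.
Base is in excess by 0.008525 - 0.007125 = 0.001400 mol in a total volume of 0.05358 L.
[OH^-] = 0.001400/0.05358 = 0.02613 M, so pOH = 1.58 and pH = 14.00 - 1.58 = 12.42.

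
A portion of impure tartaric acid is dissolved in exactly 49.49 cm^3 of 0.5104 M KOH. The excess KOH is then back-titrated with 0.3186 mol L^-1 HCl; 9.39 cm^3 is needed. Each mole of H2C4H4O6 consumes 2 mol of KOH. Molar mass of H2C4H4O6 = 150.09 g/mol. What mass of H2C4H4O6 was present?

Total n(KOH) added = 0.5104 x 0.04949 = 0.02526 mol.
n(HCl) used = 0.3186 x 0.009390 = 0.002992 mol, which equals the excess n(KOH).
So n(KOH) consumed by the sample = 0.02526 - 0.002992 = 0.02227 mol.
n(H2C4H4O6) = 0.02227 / 2 = 0.01113 mol.
mass = 0.01113 mol x 150.09 g/mol = 1.67 g.

1.67 g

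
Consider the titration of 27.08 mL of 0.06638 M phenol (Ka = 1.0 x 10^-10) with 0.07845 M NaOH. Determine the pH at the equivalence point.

11.28

n(C6H5OH) = 0.06638 x 0.02708 = 0.001798 mol; V(NaOH) at equivalence = 0.001798/0.07845 = 0.02291 L.
At equivalence all the acid is converted to C6H5O-; total volume = 0.02708 + 0.02291 = 0.04999 L, so [C6H5O-] = 0.001798/0.04999 = 0.03596 M.
Kb = Kw/Ka = 1.0e-14 / 1.0 x 10^-10 = 0.000100.
[OH^-] = sqrt(Kb x [C6H5O-]) = sqrt(0.000100 x 0.03596) = 0.00190 M.
pOH = 2.72, so pH = 14.00 - 2.72 = 11.28.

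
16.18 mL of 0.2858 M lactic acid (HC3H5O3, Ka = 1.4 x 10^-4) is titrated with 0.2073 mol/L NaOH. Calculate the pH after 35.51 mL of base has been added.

n(acid) = 0.2858 x 0.01618 = 0.004624 mol; n(NaOH) added = 0.2073 x 0.03551 = 0.007361 mol.
Base is in excess by 0.007361 - 0.004624 = 0.002737 mol in a total volume of 0.05169 L.
[OH^-] = 0.002737/0.05169 = 0.05295 M, so pOH = 1.28 and pH = 14.00 - 1.28 = 12.72.

12.72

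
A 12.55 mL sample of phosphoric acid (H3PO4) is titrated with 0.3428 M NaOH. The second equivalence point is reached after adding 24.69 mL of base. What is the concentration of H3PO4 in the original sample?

0.337 M

n(NaOH) = 0.3428 x 0.02469 = 0.008464 mol.
At the second equivalence point, 2 mol OH^- react per mol H3PO4, so n(H3PO4) = 0.008464 / 2 = 0.004232 mol.
[H3PO4] = 0.004232 / 0.01255 L = 0.337 M.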